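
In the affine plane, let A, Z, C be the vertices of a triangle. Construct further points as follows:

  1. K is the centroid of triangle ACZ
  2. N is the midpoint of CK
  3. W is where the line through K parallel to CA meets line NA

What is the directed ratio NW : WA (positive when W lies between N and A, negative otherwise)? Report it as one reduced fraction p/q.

Set A = (0, 0), Z = (1, 0), C = (0, 1); any affine frame gives the same invariant.
1. K is the centroid of triangle ACZ ⇒ K = (1/3, 1/3)
2. N is the midpoint of CK ⇒ N = (1/6, 2/3)
3. W is where the line through K parallel to CA meets line NA ⇒ W = (1/3, 4/3)
W = N + t·(A−N) with t = -1, so NW:WA = t:(1−t) = -1:2

NW:WA = -1/2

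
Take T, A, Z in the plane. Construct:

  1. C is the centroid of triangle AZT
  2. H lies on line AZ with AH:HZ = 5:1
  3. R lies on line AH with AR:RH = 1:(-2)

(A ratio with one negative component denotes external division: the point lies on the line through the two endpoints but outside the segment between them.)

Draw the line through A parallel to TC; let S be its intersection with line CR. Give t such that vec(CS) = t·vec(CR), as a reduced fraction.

Work in coordinates with T = (0, 0), A = (1, 0), Z = (0, 1).
1. C is the centroid of triangle AZT ⇒ C = (1/3, 1/3)
2. H lies on line AZ with AH:HZ = 5:1 ⇒ H = (1/6, 5/6)
3. R lies on line AH with AR:RH = 1:(-2) ⇒ R = (11/6, -5/6)
through A parallel to TC: direction (1/3, 1/3); meets CR at S = (43/48, -5/48)
S = C + t·(R−C) with t = 3/8

t = 3/8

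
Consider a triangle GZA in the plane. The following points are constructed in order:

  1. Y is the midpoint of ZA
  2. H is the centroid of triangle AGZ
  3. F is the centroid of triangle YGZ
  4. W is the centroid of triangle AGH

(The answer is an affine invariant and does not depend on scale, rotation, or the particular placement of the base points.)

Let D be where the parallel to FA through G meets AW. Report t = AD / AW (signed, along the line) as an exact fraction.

Work in coordinates with G = (0, 0), Z = (1, 0), A = (0, 1).
1. Y is the midpoint of ZA ⇒ Y = (1/2, 1/2)
2. H is the centroid of triangle AGZ ⇒ H = (1/3, 1/3)
3. F is the centroid of triangle YGZ ⇒ F = (1/2, 1/6)
4. W is the centroid of triangle AGH ⇒ W = (1/9, 4/9)
through G parallel to FA: direction (-1/2, 5/6); meets AW at D = (3/10, -1/2)
D = A + t·(W−A) with t = 27/10

t = 27/10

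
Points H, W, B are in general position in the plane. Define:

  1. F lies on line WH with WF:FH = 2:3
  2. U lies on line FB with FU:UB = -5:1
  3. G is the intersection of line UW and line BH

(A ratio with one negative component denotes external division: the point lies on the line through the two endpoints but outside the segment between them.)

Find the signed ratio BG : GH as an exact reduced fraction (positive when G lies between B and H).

BG:GH = -2/25

Assign H = (0, 0), W = (1, 0), B = (0, 1) — the answer is frame-independent, so this choice is without loss of generality.
1. F lies on line WH with WF:FH = 2:3 ⇒ F = (3/5, 0)
2. U lies on line FB with FU:UB = -5:1 ⇒ U = (-3/20, 5/4)
3. G is the intersection of line UW and line BH ⇒ G = (0, 25/23)
G = B + t·(H−B) with t = -2/23, so BG:GH = t:(1−t) = -2/23:25/23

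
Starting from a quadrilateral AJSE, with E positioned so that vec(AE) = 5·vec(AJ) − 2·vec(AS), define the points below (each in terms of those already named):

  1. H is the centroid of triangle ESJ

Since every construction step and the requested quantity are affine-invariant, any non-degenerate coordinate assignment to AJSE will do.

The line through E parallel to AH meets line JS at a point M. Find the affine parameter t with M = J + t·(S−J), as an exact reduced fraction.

t = -8/5

Assign A = (0, 0), J = (1, 0), S = (0, 1), E = (5, -2) — the answer is frame-independent, so this choice is without loss of generality.
1. H is the centroid of triangle ESJ ⇒ H = (2, -1/3)
through E parallel to AH: direction (2, -1/3); meets JS at M = (13/5, -8/5)
M = J + t·(S−J) with t = -8/5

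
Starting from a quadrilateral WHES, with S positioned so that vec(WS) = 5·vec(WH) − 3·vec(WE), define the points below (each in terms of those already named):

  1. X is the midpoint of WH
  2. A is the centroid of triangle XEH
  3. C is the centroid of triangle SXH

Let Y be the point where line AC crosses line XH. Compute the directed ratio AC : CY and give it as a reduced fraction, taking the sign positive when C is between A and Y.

Work in coordinates with W = (0, 0), H = (1, 0), E = (0, 1), S = (5, -3).
1. X is the midpoint of WH ⇒ X = (1/2, 0)
2. A is the centroid of triangle XEH ⇒ A = (1/2, 1/3)
3. C is the centroid of triangle SXH ⇒ C = (13/6, -1)
line AC meets XH at Y = (11/12, 0)
C = A + t·(Y−A) with t = 4, so AC:CY = 4:-3

AC:CY = -4/3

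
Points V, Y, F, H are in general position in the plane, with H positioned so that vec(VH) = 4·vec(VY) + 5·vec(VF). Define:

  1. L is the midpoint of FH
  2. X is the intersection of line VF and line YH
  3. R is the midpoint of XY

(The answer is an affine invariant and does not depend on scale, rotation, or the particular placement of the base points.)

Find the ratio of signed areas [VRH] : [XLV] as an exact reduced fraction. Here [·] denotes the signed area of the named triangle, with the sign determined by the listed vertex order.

[VRH]:[XLV] = 7/4

Choose coordinates V = (0, 0), Y = (1, 0), F = (0, 1), H = (4, 5).
1. L is the midpoint of FH ⇒ L = (2, 3)
2. X is the intersection of line VF and line YH ⇒ X = (0, -5/3)
3. R is the midpoint of XY ⇒ R = (1/2, -5/6)
2·[VRH] = 35/6, 2·[XLV] = 10/3
[VRH]:[XLV] = 35/6:10/3 = 7/4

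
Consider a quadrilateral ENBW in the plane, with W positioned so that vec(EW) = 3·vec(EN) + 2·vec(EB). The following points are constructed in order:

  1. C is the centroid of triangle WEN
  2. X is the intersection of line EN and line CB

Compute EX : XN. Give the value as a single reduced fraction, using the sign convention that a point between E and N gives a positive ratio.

Work in coordinates with E = (0, 0), N = (1, 0), B = (0, 1), W = (3, 2).
1. C is the centroid of triangle WEN ⇒ C = (4/3, 2/3)
2. X is the intersection of line EN and line CB ⇒ X = (4, 0)
X = E + t·(N−E) with t = 4, so EX:XN = t:(1−t) = 4:-3

EX:XN = -4/3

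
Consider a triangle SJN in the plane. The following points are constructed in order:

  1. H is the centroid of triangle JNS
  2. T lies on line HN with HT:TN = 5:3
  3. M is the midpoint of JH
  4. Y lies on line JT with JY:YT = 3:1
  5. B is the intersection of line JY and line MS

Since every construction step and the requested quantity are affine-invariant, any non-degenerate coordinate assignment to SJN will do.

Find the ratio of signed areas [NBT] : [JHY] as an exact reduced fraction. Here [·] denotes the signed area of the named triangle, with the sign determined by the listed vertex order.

[NBT]:[JHY] = 92/155

Work in coordinates with S = (0, 0), J = (1, 0), N = (0, 1).
1. H is the centroid of triangle JNS ⇒ H = (1/3, 1/3)
2. T lies on line HN with HT:TN = 5:3 ⇒ T = (1/8, 3/4)
3. M is the midpoint of JH ⇒ M = (2/3, 1/6)
4. Y lies on line JT with JY:YT = 3:1 ⇒ Y = (11/32, 9/16)
5. B is the intersection of line JY and line MS ⇒ B = (24/31, 6/31)
2·[NBT] = -23/248, 2·[JHY] = -5/32
[NBT]:[JHY] = -23/248:-5/32 = 92/155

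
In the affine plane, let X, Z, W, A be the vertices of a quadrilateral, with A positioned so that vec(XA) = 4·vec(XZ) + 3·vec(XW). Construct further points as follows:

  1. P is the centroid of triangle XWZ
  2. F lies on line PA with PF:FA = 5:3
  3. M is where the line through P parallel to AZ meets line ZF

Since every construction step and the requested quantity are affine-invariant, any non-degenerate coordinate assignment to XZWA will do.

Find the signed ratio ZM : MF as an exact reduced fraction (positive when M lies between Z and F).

Set X = (0, 0), Z = (1, 0), W = (0, 1), A = (4, 3); any affine frame gives the same invariant.
1. P is the centroid of triangle XWZ ⇒ P = (1/3, 1/3)
2. F lies on line PA with PF:FA = 5:3 ⇒ F = (21/8, 2)
3. M is where the line through P parallel to AZ meets line ZF ⇒ M = (16/3, 16/3)
M = Z + t·(F−Z) with t = 8/3, so ZM:MF = t:(1−t) = 8/3:-5/3

ZM:MF = -8/5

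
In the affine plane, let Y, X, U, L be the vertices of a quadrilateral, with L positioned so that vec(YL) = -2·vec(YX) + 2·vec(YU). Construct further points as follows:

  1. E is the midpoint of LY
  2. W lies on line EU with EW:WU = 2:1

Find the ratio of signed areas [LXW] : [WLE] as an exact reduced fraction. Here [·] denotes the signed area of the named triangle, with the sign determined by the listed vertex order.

[LXW]:[WLE] = 1/2

Assign Y = (0, 0), X = (1, 0), U = (0, 1), L = (-2, 2) — the answer is frame-independent, so this choice is without loss of generality.
1. E is the midpoint of LY ⇒ E = (-1, 1)
2. W lies on line EU with EW:WU = 2:1 ⇒ W = (-1/3, 1)
2·[LXW] = 1/3, 2·[WLE] = 2/3
[LXW]:[WLE] = 1/3:2/3 = 1/2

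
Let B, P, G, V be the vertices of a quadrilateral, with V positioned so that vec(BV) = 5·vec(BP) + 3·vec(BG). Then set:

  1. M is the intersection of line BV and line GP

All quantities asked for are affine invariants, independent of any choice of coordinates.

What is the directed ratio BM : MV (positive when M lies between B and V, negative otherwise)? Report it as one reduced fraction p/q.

BM:MV = 1/7

Choose coordinates B = (0, 0), P = (1, 0), G = (0, 1), V = (5, 3).
1. M is the intersection of line BV and line GP ⇒ M = (5/8, 3/8)
M = B + t·(V−B) with t = 1/8, so BM:MV = t:(1−t) = 1/8:7/8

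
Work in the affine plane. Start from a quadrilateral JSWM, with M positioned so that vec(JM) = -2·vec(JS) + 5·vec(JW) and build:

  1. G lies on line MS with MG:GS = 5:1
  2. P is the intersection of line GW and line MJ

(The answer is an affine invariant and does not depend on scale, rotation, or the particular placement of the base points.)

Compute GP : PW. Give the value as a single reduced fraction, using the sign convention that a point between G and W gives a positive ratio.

Work in coordinates with J = (0, 0), S = (1, 0), W = (0, 1), M = (-2, 5).
1. G lies on line MS with MG:GS = 5:1 ⇒ G = (1/2, 5/6)
2. P is the intersection of line GW and line MJ ⇒ P = (-6/13, 15/13)
P = G + t·(W−G) with t = 25/13, so GP:PW = t:(1−t) = 25/13:-12/13

GP:PW = -25/12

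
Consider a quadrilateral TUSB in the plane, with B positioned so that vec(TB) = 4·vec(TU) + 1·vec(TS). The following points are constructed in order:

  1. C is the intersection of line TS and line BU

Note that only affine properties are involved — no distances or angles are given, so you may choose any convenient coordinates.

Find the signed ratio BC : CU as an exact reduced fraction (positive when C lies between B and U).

Choose coordinates T = (0, 0), U = (1, 0), S = (0, 1), B = (4, 1).
1. C is the intersection of line TS and line BU ⇒ C = (0, -1/3)
C = B + t·(U−B) with t = 4/3, so BC:CU = t:(1−t) = 4/3:-1/3

BC:CU = -4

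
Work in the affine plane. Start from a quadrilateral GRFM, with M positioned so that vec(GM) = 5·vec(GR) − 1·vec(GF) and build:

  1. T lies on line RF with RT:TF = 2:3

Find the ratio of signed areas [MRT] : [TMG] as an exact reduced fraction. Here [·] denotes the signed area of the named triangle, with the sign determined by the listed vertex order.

Choose coordinates G = (0, 0), R = (1, 0), F = (0, 1), M = (5, -1).
1. T lies on line RF with RT:TF = 2:3 ⇒ T = (3/5, 2/5)
2·[MRT] = -6/5, 2·[TMG] = -13/5
[MRT]:[TMG] = -6/5:-13/5 = 6/13

[MRT]:[TMG] = 6/13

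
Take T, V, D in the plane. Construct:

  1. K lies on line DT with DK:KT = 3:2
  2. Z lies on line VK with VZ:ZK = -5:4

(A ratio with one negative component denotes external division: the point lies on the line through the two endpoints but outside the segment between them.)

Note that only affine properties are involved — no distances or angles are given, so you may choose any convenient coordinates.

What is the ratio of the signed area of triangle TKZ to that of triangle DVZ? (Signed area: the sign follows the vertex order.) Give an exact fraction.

Choose coordinates T = (0, 0), V = (1, 0), D = (0, 1).
1. K lies on line DT with DK:KT = 3:2 ⇒ K = (0, 2/5)
2. Z lies on line VK with VZ:ZK = -5:4 ⇒ Z = (-4, 2)
2·[TKZ] = 8/5, 2·[DVZ] = -3
[TKZ]:[DVZ] = 8/5:-3 = -8/15

[TKZ]:[DVZ] = -8/15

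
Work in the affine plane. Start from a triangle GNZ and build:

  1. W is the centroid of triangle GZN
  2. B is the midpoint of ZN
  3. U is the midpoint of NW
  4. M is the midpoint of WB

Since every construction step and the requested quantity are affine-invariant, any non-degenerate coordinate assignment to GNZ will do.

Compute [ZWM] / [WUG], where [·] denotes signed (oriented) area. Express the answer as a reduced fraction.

[ZWM]:[WUG] = -1/2

Choose coordinates G = (0, 0), N = (1, 0), Z = (0, 1).
1. W is the centroid of triangle GZN ⇒ W = (1/3, 1/3)
2. B is the midpoint of ZN ⇒ B = (1/2, 1/2)
3. U is the midpoint of NW ⇒ U = (2/3, 1/6)
4. M is the midpoint of WB ⇒ M = (5/12, 5/12)
2·[ZWM] = 1/12, 2·[WUG] = -1/6
[ZWM]:[WUG] = 1/12:-1/6 = -1/2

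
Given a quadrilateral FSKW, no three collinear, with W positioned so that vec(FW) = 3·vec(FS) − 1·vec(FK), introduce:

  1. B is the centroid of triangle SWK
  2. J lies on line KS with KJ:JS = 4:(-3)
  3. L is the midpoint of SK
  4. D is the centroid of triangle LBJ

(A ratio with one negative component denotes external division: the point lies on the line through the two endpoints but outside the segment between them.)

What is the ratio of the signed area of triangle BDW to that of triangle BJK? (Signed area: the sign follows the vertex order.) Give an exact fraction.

[BDW]:[BJK] = -7/12

Choose coordinates F = (0, 0), S = (1, 0), K = (0, 1), W = (3, -1).
1. B is the centroid of triangle SWK ⇒ B = (4/3, 0)
2. J lies on line KS with KJ:JS = 4:(-3) ⇒ J = (4, -3)
3. L is the midpoint of SK ⇒ L = (1/2, 1/2)
4. D is the centroid of triangle LBJ ⇒ D = (35/18, -5/6)
2·[BDW] = 7/9, 2·[BJK] = -4/3
[BDW]:[BJK] = 7/9:-4/3 = -7/12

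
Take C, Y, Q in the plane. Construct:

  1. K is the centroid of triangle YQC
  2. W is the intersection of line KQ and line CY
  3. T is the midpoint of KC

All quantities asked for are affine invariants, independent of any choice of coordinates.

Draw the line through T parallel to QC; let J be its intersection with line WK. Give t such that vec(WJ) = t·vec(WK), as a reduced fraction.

Set C = (0, 0), Y = (1, 0), Q = (0, 1); any affine frame gives the same invariant.
1. K is the centroid of triangle YQC ⇒ K = (1/3, 1/3)
2. W is the intersection of line KQ and line CY ⇒ W = (1/2, 0)
3. T is the midpoint of KC ⇒ T = (1/6, 1/6)
through T parallel to QC: direction (0, -1); meets WK at J = (1/6, 2/3)
J = W + t·(K−W) with t = 2

t = 2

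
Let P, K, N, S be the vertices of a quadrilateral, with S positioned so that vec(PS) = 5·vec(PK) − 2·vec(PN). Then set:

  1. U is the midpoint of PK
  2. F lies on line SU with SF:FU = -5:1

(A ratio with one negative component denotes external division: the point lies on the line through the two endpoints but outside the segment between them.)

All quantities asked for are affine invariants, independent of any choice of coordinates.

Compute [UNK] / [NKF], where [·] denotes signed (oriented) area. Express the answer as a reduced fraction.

Assign P = (0, 0), K = (1, 0), N = (0, 1), S = (5, -2) — the answer is frame-independent, so this choice is without loss of generality.
1. U is the midpoint of PK ⇒ U = (1/2, 0)
2. F lies on line SU with SF:FU = -5:1 ⇒ F = (-5/8, 1/2)
2·[UNK] = -1/2, 2·[NKF] = -9/8
[UNK]:[NKF] = -1/2:-9/8 = 4/9

[UNK]:[NKF] = 4/9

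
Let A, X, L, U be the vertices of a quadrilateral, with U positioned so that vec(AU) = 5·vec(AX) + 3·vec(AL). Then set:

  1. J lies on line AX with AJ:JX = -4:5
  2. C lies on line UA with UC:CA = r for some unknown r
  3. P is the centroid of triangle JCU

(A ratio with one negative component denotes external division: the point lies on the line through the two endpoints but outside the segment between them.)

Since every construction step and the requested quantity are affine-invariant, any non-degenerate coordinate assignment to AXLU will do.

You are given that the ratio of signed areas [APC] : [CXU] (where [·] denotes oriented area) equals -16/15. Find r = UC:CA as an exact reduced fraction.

r = 5/4

Assign A = (0, 0), X = (1, 0), L = (0, 1), U = (5, 3) — the answer is frame-independent, so this choice is without loss of generality.
1. J lies on line AX with AJ:JX = -4:5 ⇒ J = (-4, 0)
2. With UC:CA = r, write λ = r/(r+1) so C = U + λ·(A−U); C is affine-linear in λ
3. P is the centroid of triangle JCU ⇒ P is an affine combination of earlier points and hence also affine-linear in λ
Every point depending on C is an affine combination of C and λ-independent points, so each such coordinate is linear in λ; the λ² term in each signed area is a multiple of (A−U)×(A−U) = 0, so 2·[APC] and 2·[CXU] are each linear in λ. Evaluating at λ=0 and λ=1:
  2·[APC] = 4·λ − 4,   2·[CXU] = 3·λ
So [APC]:[CXU] = (4·λ − 4) / (3·λ). Setting this equal to -16/15:
  4·λ − 4 = -16/15·(3·λ)  ⇒  λ = 5/9
Then r = λ/(1−λ) = (5/9)/(4/9) = 5/4. Check: with r = 5/4, C = (20/9, 4/3) and [APC]:[CXU] = -16/15 as required.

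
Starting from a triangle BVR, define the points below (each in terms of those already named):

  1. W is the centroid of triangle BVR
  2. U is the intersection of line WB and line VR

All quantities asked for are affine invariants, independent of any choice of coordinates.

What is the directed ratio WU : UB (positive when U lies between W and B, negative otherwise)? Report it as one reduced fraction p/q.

WU:UB = -1/3

Work in coordinates with B = (0, 0), V = (1, 0), R = (0, 1).
1. W is the centroid of triangle BVR ⇒ W = (1/3, 1/3)
2. U is the intersection of line WB and line VR ⇒ U = (1/2, 1/2)
U = W + t·(B−W) with t = -1/2, so WU:UB = t:(1−t) = -1/2:3/2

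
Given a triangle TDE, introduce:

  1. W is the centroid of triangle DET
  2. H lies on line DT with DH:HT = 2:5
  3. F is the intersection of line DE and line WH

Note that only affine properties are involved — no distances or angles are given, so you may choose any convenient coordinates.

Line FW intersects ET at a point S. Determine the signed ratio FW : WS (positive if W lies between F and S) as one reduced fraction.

FW:WS = 8

Set T = (0, 0), D = (1, 0), E = (0, 1); any affine frame gives the same invariant.
1. W is the centroid of triangle DET ⇒ W = (1/3, 1/3)
2. H lies on line DT with DH:HT = 2:5 ⇒ H = (5/7, 0)
3. F is the intersection of line DE and line WH ⇒ F = (3, -2)
line FW meets ET at S = (0, 5/8)
W = F + t·(S−F) with t = 8/9, so FW:WS = 8/9:1/9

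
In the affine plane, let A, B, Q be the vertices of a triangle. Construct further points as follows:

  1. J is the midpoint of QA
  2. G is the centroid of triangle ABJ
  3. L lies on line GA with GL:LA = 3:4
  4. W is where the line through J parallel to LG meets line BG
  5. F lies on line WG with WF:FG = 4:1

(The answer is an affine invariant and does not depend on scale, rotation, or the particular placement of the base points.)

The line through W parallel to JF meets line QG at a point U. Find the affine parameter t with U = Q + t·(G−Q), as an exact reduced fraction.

t = 7/2

Assign A = (0, 0), B = (1, 0), Q = (0, 1) — the answer is frame-independent, so this choice is without loss of generality.
1. J is the midpoint of QA ⇒ J = (0, 1/2)
2. G is the centroid of triangle ABJ ⇒ G = (1/3, 1/6)
3. L lies on line GA with GL:LA = 3:4 ⇒ L = (4/21, 2/21)
4. W is where the line through J parallel to LG meets line BG ⇒ W = (-1/3, 1/3)
5. F lies on line WG with WF:FG = 4:1 ⇒ F = (1/5, 1/5)
through W parallel to JF: direction (1/5, -3/10); meets QG at U = (7/6, -23/12)
U = Q + t·(G−Q) with t = 7/2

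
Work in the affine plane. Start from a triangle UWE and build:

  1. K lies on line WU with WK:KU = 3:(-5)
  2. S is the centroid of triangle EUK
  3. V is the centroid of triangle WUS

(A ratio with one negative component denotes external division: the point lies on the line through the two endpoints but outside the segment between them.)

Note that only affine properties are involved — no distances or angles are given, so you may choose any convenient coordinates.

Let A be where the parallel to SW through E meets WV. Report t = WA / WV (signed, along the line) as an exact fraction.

Assign U = (0, 0), W = (1, 0), E = (0, 1) — the answer is frame-independent, so this choice is without loss of generality.
1. K lies on line WU with WK:KU = 3:(-5) ⇒ K = (5/2, 0)
2. S is the centroid of triangle EUK ⇒ S = (5/6, 1/3)
3. V is the centroid of triangle WUS ⇒ V = (11/18, 1/9)
through E parallel to SW: direction (1/6, -1/3); meets WV at A = (5/12, 1/6)
A = W + t·(V−W) with t = 3/2

t = 3/2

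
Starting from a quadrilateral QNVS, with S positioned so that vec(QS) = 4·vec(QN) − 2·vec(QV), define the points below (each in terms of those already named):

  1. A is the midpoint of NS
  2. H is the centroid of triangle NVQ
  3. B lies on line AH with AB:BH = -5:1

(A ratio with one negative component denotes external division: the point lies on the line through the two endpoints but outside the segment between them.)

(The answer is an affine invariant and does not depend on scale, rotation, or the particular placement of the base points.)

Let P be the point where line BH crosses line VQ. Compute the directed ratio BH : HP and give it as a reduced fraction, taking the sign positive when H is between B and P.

Assign Q = (0, 0), N = (1, 0), V = (0, 1), S = (4, -2) — the answer is frame-independent, so this choice is without loss of generality.
1. A is the midpoint of NS ⇒ A = (5/2, -1)
2. H is the centroid of triangle NVQ ⇒ H = (1/3, 1/3)
3. B lies on line AH with AB:BH = -5:1 ⇒ B = (-5/24, 2/3)
line BH meets VQ at P = (0, 7/13)
H = B + t·(P−B) with t = 13/5, so BH:HP = 13/5:-8/5

BH:HP = -13/8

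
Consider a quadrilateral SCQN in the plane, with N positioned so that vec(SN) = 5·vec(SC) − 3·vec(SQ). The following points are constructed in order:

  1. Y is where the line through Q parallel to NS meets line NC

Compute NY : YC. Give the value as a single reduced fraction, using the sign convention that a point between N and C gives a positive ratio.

NY:YC = -5/2

Assign S = (0, 0), C = (1, 0), Q = (0, 1), N = (5, -3) — the answer is frame-independent, so this choice is without loss of generality.
1. Y is where the line through Q parallel to NS meets line NC ⇒ Y = (-5/3, 2)
Y = N + t·(C−N) with t = 5/3, so NY:YC = t:(1−t) = 5/3:-2/3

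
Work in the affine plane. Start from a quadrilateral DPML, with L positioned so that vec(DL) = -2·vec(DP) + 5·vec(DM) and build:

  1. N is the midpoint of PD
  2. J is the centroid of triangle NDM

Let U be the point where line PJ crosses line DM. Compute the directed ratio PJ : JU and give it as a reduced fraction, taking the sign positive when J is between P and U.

PJ:JU = 5

Work in coordinates with D = (0, 0), P = (1, 0), M = (0, 1), L = (-2, 5).
1. N is the midpoint of PD ⇒ N = (1/2, 0)
2. J is the centroid of triangle NDM ⇒ J = (1/6, 1/3)
line PJ meets DM at U = (0, 2/5)
J = P + t·(U−P) with t = 5/6, so PJ:JU = 5/6:1/6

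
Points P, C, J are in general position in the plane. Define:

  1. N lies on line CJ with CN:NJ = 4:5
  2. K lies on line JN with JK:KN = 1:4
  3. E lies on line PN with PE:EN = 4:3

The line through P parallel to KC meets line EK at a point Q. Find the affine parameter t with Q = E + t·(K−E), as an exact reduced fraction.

Assign P = (0, 0), C = (1, 0), J = (0, 1) — the answer is frame-independent, so this choice is without loss of generality.
1. N lies on line CJ with CN:NJ = 4:5 ⇒ N = (5/9, 4/9)
2. K lies on line JN with JK:KN = 1:4 ⇒ K = (1/9, 8/9)
3. E lies on line PN with PE:EN = 4:3 ⇒ E = (20/63, 16/63)
through P parallel to KC: direction (8/9, -8/9); meets EK at Q = (16/27, -16/27)
Q = E + t·(K−E) with t = -4/3

t = -4/3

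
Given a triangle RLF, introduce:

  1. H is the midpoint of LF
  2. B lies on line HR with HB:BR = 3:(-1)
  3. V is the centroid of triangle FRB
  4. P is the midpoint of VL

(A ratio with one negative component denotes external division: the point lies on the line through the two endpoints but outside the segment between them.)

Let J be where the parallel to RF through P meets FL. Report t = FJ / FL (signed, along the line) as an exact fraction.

Work in coordinates with R = (0, 0), L = (1, 0), F = (0, 1).
1. H is the midpoint of LF ⇒ H = (1/2, 1/2)
2. B lies on line HR with HB:BR = 3:(-1) ⇒ B = (-1/4, -1/4)
3. V is the centroid of triangle FRB ⇒ V = (-1/12, 1/4)
4. P is the midpoint of VL ⇒ P = (11/24, 1/8)
through P parallel to RF: direction (0, 1); meets FL at J = (11/24, 13/24)
J = F + t·(L−F) with t = 11/24

t = 11/24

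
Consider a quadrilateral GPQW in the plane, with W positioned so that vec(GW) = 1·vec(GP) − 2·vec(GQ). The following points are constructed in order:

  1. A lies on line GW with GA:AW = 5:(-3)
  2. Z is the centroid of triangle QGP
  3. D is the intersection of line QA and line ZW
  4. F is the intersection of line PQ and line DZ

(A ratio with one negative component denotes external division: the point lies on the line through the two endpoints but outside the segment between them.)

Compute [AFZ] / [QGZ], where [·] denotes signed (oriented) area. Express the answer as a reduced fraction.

Work in coordinates with G = (0, 0), P = (1, 0), Q = (0, 1), W = (1, -2).
1. A lies on line GW with GA:AW = 5:(-3) ⇒ A = (5/2, -5)
2. Z is the centroid of triangle QGP ⇒ Z = (1/3, 1/3)
3. D is the intersection of line QA and line ZW ⇒ D = (5/11, -1/11)
4. F is the intersection of line PQ and line DZ ⇒ F = (1/5, 4/5)
2·[AFZ] = 3/10, 2·[QGZ] = 1/3
[AFZ]:[QGZ] = 3/10:1/3 = 9/10

[AFZ]:[QGZ] = 9/10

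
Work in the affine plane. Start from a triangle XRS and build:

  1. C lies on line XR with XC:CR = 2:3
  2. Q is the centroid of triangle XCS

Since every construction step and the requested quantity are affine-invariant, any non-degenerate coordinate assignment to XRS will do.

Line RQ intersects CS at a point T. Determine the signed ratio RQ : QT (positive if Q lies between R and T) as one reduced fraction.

Assign X = (0, 0), R = (1, 0), S = (0, 1) — the answer is frame-independent, so this choice is without loss of generality.
1. C lies on line XR with XC:CR = 2:3 ⇒ C = (2/5, 0)
2. Q is the centroid of triangle XCS ⇒ Q = (2/15, 1/3)
line RQ meets CS at T = (16/55, 3/11)
Q = R + t·(T−R) with t = 11/9, so RQ:QT = 11/9:-2/9

RQ:QT = -11/2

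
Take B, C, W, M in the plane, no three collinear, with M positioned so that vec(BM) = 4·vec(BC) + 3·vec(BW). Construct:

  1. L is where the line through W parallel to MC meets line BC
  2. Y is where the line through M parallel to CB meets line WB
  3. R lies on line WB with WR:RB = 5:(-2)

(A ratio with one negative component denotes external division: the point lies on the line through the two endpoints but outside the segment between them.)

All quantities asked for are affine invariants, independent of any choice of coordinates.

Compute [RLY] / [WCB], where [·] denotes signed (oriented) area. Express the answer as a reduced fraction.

[RLY]:[WCB] = 11/3

Choose coordinates B = (0, 0), C = (1, 0), W = (0, 1), M = (4, 3).
1. L is where the line through W parallel to MC meets line BC ⇒ L = (-1, 0)
2. Y is where the line through M parallel to CB meets line WB ⇒ Y = (0, 3)
3. R lies on line WB with WR:RB = 5:(-2) ⇒ R = (0, -2/3)
2·[RLY] = -11/3, 2·[WCB] = -1
[RLY]:[WCB] = -11/3:-1 = 11/3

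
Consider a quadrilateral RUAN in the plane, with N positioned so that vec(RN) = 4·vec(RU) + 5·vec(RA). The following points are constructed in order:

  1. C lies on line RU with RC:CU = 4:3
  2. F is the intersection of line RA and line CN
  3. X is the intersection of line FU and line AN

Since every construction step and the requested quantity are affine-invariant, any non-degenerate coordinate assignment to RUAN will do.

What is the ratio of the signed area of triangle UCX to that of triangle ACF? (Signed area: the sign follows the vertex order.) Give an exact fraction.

[UCX]:[ACF] = -45/11

Set R = (0, 0), U = (1, 0), A = (0, 1), N = (4, 5); any affine frame gives the same invariant.
1. C lies on line RU with RC:CU = 4:3 ⇒ C = (4/7, 0)
2. F is the intersection of line RA and line CN ⇒ F = (0, -5/6)
3. X is the intersection of line FU and line AN ⇒ X = (-11, -10)
2·[UCX] = 30/7, 2·[ACF] = -22/21
[UCX]:[ACF] = 30/7:-22/21 = -45/11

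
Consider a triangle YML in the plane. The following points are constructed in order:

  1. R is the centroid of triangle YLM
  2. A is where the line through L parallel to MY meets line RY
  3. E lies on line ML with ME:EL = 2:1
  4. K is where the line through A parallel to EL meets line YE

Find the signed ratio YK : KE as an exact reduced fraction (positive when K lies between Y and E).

Set Y = (0, 0), M = (1, 0), L = (0, 1); any affine frame gives the same invariant.
1. R is the centroid of triangle YLM ⇒ R = (1/3, 1/3)
2. A is where the line through L parallel to MY meets line RY ⇒ A = (1, 1)
3. E lies on line ML with ME:EL = 2:1 ⇒ E = (1/3, 2/3)
4. K is where the line through A parallel to EL meets line YE ⇒ K = (2/3, 4/3)
K = Y + t·(E−Y) with t = 2, so YK:KE = t:(1−t) = 2:-1

YK:KE = -2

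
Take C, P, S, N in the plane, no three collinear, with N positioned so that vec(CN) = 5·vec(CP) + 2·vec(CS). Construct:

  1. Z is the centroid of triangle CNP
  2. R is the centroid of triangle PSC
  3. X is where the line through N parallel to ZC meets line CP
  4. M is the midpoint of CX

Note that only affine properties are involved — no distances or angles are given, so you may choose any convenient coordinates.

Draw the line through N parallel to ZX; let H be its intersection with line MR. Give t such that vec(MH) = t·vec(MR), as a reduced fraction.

Assign C = (0, 0), P = (1, 0), S = (0, 1), N = (5, 2) — the answer is frame-independent, so this choice is without loss of generality.
1. Z is the centroid of triangle CNP ⇒ Z = (2, 2/3)
2. R is the centroid of triangle PSC ⇒ R = (1/3, 1/3)
3. X is where the line through N parallel to ZC meets line CP ⇒ X = (-1, 0)
4. M is the midpoint of CX ⇒ M = (-1/2, 0)
through N parallel to ZX: direction (-3, -2/3); meets MR at H = (31/8, 7/4)
H = M + t·(R−M) with t = 21/4

t = 21/4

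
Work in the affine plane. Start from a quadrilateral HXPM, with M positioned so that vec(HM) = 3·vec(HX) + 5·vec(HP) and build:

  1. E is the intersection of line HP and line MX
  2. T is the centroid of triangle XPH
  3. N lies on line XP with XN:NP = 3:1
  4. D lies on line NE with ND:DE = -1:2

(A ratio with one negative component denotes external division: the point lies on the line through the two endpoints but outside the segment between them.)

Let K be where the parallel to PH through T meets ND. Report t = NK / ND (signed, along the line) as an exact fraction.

Assign H = (0, 0), X = (1, 0), P = (0, 1), M = (3, 5) — the answer is frame-independent, so this choice is without loss of generality.
1. E is the intersection of line HP and line MX ⇒ E = (0, -5/2)
2. T is the centroid of triangle XPH ⇒ T = (1/3, 1/3)
3. N lies on line XP with XN:NP = 3:1 ⇒ N = (1/4, 3/4)
4. D lies on line NE with ND:DE = -1:2 ⇒ D = (1/2, 4)
through T parallel to PH: direction (0, -1); meets ND at K = (1/3, 11/6)
K = N + t·(D−N) with t = 1/3

t = 1/3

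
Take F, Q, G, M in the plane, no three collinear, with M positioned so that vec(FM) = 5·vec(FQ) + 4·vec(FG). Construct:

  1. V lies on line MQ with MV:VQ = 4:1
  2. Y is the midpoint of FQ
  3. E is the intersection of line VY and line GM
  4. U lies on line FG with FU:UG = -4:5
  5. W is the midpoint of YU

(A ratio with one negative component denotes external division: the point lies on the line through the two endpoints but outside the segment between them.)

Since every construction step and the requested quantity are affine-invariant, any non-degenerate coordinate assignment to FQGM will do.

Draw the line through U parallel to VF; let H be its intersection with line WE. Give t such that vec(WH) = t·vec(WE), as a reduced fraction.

t = -17/147

Assign F = (0, 0), Q = (1, 0), G = (0, 1), M = (5, 4) — the answer is frame-independent, so this choice is without loss of generality.
1. V lies on line MQ with MV:VQ = 4:1 ⇒ V = (9/5, 4/5)
2. Y is the midpoint of FQ ⇒ Y = (1/2, 0)
3. E is the intersection of line VY and line GM ⇒ E = (85, 52)
4. U lies on line FG with FU:UG = -4:5 ⇒ U = (0, -4)
5. W is the midpoint of YU ⇒ W = (1/4, -2)
through U parallel to VF: direction (-9/5, -4/5); meets WE at H = (-468/49, -404/49)
H = W + t·(E−W) with t = -17/147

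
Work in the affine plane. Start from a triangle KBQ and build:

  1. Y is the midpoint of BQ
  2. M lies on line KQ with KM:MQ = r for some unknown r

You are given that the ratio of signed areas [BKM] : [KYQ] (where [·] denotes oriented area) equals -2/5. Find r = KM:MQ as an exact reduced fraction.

Set K = (0, 0), B = (1, 0), Q = (0, 1); any affine frame gives the same invariant.
1. Y is the midpoint of BQ ⇒ Y = (1/2, 1/2)
2. With KM:MQ = r, write λ = r/(r+1) so M = K + λ·(Q−K); M is affine-linear in λ
Every point depending on M is an affine combination of M and λ-independent points, so each such coordinate is linear in λ; the λ² term in each signed area is a multiple of (Q−K)×(Q−K) = 0, so 2·[BKM] and 2·[KYQ] are each linear in λ. Evaluating at λ=0 and λ=1:
  2·[BKM] = −λ,   2·[KYQ] = 1/2
So [BKM]:[KYQ] = (−λ) / (1/2). Setting this equal to -2/5:
  −λ = -2/5·(1/2)  ⇒  λ = 1/5
Then r = λ/(1−λ) = (1/5)/(4/5) = 1/4. Check: with r = 1/4, M = (0, 1/5) and [BKM]:[KYQ] = -2/5 as required.

r = 1/4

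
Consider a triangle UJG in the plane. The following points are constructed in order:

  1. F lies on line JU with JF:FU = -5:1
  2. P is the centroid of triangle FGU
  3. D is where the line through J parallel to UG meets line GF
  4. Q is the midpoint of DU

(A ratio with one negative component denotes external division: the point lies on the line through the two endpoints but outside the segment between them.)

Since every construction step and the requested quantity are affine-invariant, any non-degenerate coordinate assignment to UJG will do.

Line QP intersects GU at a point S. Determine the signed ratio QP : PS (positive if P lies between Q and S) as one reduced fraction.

QP:PS = -7

Work in coordinates with U = (0, 0), J = (1, 0), G = (0, 1).
1. F lies on line JU with JF:FU = -5:1 ⇒ F = (-1/4, 0)
2. P is the centroid of triangle FGU ⇒ P = (-1/12, 1/3)
3. D is where the line through J parallel to UG meets line GF ⇒ D = (1, 5)
4. Q is the midpoint of DU ⇒ Q = (1/2, 5/2)
line QP meets GU at S = (0, 9/14)
P = Q + t·(S−Q) with t = 7/6, so QP:PS = 7/6:-1/6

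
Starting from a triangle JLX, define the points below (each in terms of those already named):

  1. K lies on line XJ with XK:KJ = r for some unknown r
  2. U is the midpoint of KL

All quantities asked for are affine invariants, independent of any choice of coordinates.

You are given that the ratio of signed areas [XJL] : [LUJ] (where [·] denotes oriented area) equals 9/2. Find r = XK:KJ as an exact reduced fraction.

Set J = (0, 0), L = (1, 0), X = (0, 1); any affine frame gives the same invariant.
1. With XK:KJ = r, write λ = r/(r+1) so K = X + λ·(J−X); K is affine-linear in λ
2. U is the midpoint of KL ⇒ U is an affine combination of earlier points and hence also affine-linear in λ
Every point depending on K is an affine combination of K and λ-independent points, so each such coordinate is linear in λ; the λ² term in each signed area is a multiple of (J−X)×(J−X) = 0, so 2·[XJL] and 2·[LUJ] are each linear in λ. Evaluating at λ=0 and λ=1:
  2·[XJL] = 1,   2·[LUJ] = -1/2·λ + 1/2
So [XJL]:[LUJ] = (1) / (-1/2·λ + 1/2). Setting this equal to 9/2:
  1 = 9/2·(-1/2·λ + 1/2)  ⇒  λ = 5/9
Then r = λ/(1−λ) = (5/9)/(4/9) = 5/4. Check: with r = 5/4, K = (0, 4/9) and [XJL]:[LUJ] = 9/2 as required.

r = 5/4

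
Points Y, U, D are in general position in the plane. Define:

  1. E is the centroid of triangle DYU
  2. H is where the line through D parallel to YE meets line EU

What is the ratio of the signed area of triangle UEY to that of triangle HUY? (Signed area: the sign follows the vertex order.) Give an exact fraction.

Work in coordinates with Y = (0, 0), U = (1, 0), D = (0, 1).
1. E is the centroid of triangle DYU ⇒ E = (1/3, 1/3)
2. H is where the line through D parallel to YE meets line EU ⇒ H = (-1/3, 2/3)
2·[UEY] = 1/3, 2·[HUY] = -2/3
[UEY]:[HUY] = 1/3:-2/3 = -1/2

[UEY]:[HUY] = -1/2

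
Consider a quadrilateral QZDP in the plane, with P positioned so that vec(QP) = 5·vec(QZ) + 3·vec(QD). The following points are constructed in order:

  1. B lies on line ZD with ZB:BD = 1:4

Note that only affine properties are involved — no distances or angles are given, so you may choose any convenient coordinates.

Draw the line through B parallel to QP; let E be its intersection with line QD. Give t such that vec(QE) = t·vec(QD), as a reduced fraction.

t = -7/25

Assign Q = (0, 0), Z = (1, 0), D = (0, 1), P = (5, 3) — the answer is frame-independent, so this choice is without loss of generality.
1. B lies on line ZD with ZB:BD = 1:4 ⇒ B = (4/5, 1/5)
through B parallel to QP: direction (5, 3); meets QD at E = (0, -7/25)
E = Q + t·(D−Q) with t = -7/25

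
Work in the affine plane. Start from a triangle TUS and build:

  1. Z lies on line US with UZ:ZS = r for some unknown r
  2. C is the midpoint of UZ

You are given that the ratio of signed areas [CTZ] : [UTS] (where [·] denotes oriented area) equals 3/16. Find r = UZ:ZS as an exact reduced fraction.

Choose coordinates T = (0, 0), U = (1, 0), S = (0, 1).
1. With UZ:ZS = r, write λ = r/(r+1) so Z = U + λ·(S−U); Z is affine-linear in λ
2. C is the midpoint of UZ ⇒ C is an affine combination of earlier points and hence also affine-linear in λ
Every point depending on Z is an affine combination of Z and λ-independent points, so each such coordinate is linear in λ; the λ² term in each signed area is a multiple of (S−U)×(S−U) = 0, so 2·[CTZ] and 2·[UTS] are each linear in λ. Evaluating at λ=0 and λ=1:
  2·[CTZ] = -1/2·λ,   2·[UTS] = -1
So [CTZ]:[UTS] = (-1/2·λ) / (-1). Setting this equal to 3/16:
  -1/2·λ = 3/16·(-1)  ⇒  λ = 3/8
Then r = λ/(1−λ) = (3/8)/(5/8) = 3/5. Check: with r = 3/5, Z = (5/8, 3/8) and [CTZ]:[UTS] = 3/16 as required.

r = 3/5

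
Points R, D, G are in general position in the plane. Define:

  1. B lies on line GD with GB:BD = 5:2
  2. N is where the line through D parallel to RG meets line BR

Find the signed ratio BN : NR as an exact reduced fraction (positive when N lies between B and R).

Assign R = (0, 0), D = (1, 0), G = (0, 1) — the answer is frame-independent, so this choice is without loss of generality.
1. B lies on line GD with GB:BD = 5:2 ⇒ B = (5/7, 2/7)
2. N is where the line through D parallel to RG meets line BR ⇒ N = (1, 2/5)
N = B + t·(R−B) with t = -2/5, so BN:NR = t:(1−t) = -2/5:7/5

BN:NR = -2/7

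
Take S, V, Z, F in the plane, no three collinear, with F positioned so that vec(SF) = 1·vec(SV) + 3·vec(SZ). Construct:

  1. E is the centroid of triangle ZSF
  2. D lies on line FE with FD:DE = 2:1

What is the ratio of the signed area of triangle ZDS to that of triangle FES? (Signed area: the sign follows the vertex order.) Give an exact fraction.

[ZDS]:[FES] = -5/3

Work in coordinates with S = (0, 0), V = (1, 0), Z = (0, 1), F = (1, 3).
1. E is the centroid of triangle ZSF ⇒ E = (1/3, 4/3)
2. D lies on line FE with FD:DE = 2:1 ⇒ D = (5/9, 17/9)
2·[ZDS] = -5/9, 2·[FES] = 1/3
[ZDS]:[FES] = -5/9:1/3 = -5/3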